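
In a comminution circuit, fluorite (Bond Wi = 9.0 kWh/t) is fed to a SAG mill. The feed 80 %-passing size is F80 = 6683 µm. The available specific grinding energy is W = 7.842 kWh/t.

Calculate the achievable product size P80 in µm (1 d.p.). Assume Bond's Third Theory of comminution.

P80 = 101.3 µm

W = 10·Wi·[P80^(−½) − F80^(−½)]
⇒ 1/√P80 = W/(10 Wi) + 1/√F80
  = 7.8420/(10·9.0) + 1/√6683 = 0.087133 + 0.012232 = 0.099366
P80 = (1/0.099366)² = 10.0638² = 101.28 µm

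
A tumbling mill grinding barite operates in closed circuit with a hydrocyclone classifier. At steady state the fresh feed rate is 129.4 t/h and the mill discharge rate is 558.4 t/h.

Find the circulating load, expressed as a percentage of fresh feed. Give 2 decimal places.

CL = 331.53 %

M = F + R at steady state, so:
R = M − F = 558.4 − 129.4 = 429.0 t/h
CL = 100·R/F = 100·429.0/129.4 = 331.53 %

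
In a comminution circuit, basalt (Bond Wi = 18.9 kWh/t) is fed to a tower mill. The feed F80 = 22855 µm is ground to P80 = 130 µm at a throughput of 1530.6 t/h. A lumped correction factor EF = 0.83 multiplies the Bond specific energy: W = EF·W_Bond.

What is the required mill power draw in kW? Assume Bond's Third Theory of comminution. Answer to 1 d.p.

W = 10 Wi / √P80 − 10 Wi / √F80
W = 10·18.9·(1/√130 − 1/√22855) = 10·18.9·(0.081091) = 15.3262 kWh/t
With EF = 0.83: W = 15.3262·0.83 = 12.7208 kWh/t
Power = W × throughput = 12.7208 kWh/t × 1530.6 t/h = 19470.4 kW

P = 19470.4 kW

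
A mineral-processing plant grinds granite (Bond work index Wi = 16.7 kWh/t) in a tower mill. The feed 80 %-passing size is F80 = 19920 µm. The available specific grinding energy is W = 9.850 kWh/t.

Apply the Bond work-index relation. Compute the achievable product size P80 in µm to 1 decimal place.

Bond:  W = 10 Wi (1/√P − 1/√F)
1/√P80 = 1/√F80 + W/(10·Wi)
  = 9.8500/(10·16.7) + 1/√19920 = 0.058982 + 0.007085 = 0.066067
P80 = (1/0.066067)² = 15.1361² = 229.10 µm

P80 = 229.1 µm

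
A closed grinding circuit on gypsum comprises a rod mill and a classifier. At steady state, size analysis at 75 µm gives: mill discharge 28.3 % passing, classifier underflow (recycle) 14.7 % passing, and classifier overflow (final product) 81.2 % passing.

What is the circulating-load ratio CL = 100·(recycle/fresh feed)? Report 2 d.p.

Mass balance on the −75 µm fraction:
(1+r)d = ru + o → r = (o−d)/(d−u)
r = (81.2 − 28.3)/(28.3 − 14.7) = 52.9/13.6 = 3.8897
CL = 100·r = 388.97 %

CL = 388.97 %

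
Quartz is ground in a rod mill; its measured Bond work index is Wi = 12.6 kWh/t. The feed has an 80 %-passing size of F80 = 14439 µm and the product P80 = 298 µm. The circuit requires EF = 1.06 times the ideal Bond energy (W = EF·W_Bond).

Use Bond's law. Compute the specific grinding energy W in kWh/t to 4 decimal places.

W = 10 Wi (1/√P80 − 1/√F80)  [Bond]
1/√298 = 0.057928;  1/√14439 = 0.008322
W = 10·12.6·(0.057928 − 0.008322) = 6.2504 kWh/t
Corrected W = EF·W_Bond = 1.06·6.2504 = 6.6254 kWh/t

W = 6.6254 kWh/t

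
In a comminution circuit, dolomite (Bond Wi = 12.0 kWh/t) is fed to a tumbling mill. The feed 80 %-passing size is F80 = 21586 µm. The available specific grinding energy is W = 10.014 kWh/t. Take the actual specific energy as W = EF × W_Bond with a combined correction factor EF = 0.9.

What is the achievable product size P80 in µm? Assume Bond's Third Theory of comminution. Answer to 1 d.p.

W = 10 Wi (1/√P80 − 1/√F80)  [Bond]
W_Bond = W / EF = 10.014 / 0.9 = 11.1267 kWh/t
P80^-0.5 = F80^-0.5 + W_Bond/(10 Wi)
  = 11.1267/(10·12.0) + 1/√21586 = 0.092722 + 0.006806 = 0.099529
P80 = (1/0.099529)² = 10.0474² = 100.95 µm

P80 = 100.9 µm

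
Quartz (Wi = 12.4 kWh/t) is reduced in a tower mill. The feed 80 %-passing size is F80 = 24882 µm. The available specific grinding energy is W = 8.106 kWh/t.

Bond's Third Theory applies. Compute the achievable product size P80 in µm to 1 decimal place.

P80 = 194.5 µm

W = 10·Wi·(P80^(-½) − F80^(-½))
⇒ 1/√P80 = W/(10·Wi) + 1/√F80
  = 8.1060/(10·12.4) + 1/√24882 = 0.065371 + 0.006340 = 0.071711
P80 = (1/0.071711)² = 13.9450² = 194.46 µm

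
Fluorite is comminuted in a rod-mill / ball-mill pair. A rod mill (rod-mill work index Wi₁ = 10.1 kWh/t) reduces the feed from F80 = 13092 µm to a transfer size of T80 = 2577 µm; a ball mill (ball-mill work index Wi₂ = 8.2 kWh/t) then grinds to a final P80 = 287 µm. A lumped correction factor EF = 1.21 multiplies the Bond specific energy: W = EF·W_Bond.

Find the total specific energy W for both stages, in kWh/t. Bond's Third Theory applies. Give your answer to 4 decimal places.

W = 5.2416 kWh/t

W = 10·Wi·[P80^(−½) − F80^(−½)]
Stage 1 (13092→2577 µm, Wi₁=10.1): W₁ = 10·10.1·(0.019699 − 0.008740) = 1.1069 kWh/t
Stage 2 (2577→287 µm, Wi₂=8.2): W₂ = 10·8.2·(0.059028 − 0.019699) = 3.2250 kWh/t
W = W₁ + W₂ = 1.1069 + 3.2250 = 4.3319 kWh/t
Apply correction: 4.3319 × 1.21 = 5.2416 kWh/t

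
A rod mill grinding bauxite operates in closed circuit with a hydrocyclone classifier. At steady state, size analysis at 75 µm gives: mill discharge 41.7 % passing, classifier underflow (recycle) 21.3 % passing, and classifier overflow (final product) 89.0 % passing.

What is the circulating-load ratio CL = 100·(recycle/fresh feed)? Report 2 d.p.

Two-product formula at 75 µm:
(1+r)d = ru + o → r = (o−d)/(d−u)
r = (89.0 − 41.7)/(41.7 − 21.3) = 47.3/20.4 = 2.3186
CL = 100·r = 231.86 %

CL = 231.86 %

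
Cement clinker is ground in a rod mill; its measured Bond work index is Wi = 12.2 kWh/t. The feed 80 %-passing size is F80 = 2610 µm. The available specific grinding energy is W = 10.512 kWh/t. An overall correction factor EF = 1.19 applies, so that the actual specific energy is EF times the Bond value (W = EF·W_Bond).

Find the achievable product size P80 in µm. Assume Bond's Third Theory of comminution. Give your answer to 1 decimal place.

W = 10 Wi / √P80 − 10 Wi / √F80
W_Bond = W / EF = 10.512 / 1.19 = 8.8336 kWh/t
P80^-0.5 = F80^-0.5 + W_Bond/(10 Wi)
  = 8.8336/(10·12.2) + 1/√2610 = 0.072407 + 0.019574 = 0.091981
P80 = (1/0.091981)² = 10.8718² = 118.20 µm

P80 = 118.2 µm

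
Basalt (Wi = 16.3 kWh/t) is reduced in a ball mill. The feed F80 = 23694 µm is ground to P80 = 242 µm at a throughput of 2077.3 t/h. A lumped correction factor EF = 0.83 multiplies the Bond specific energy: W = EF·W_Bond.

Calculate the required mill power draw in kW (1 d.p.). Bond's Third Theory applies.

P = 16240.0 kW

W = 10 Wi (1/√P80 − 1/√F80)  [Bond]
W = 10·16.3·(1/√242 − 1/√23694) = 10·16.3·(0.057786) = 9.4191 kWh/t
W_actual = 0.83 × 9.4191 = 7.8179 kWh/t
P_mill = W·ṁ = 7.8179·2077.3 = 16240.0 kW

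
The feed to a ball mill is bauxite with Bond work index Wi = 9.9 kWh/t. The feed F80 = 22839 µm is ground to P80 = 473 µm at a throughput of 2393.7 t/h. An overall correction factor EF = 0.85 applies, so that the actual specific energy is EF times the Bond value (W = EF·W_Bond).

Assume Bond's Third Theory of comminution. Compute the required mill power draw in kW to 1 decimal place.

P = 7928.9 kW

Bond:  W = 10 Wi (1/√P − 1/√F)
W = 10·9.9·(1/√473 − 1/√22839) = 10·9.9·(0.039363) = 3.8969 kWh/t
Corrected W = EF·W_Bond = 0.85·3.8969 = 3.3124 kWh/t
P = W·T = 3.3124·2393.7 = 7928.9 kW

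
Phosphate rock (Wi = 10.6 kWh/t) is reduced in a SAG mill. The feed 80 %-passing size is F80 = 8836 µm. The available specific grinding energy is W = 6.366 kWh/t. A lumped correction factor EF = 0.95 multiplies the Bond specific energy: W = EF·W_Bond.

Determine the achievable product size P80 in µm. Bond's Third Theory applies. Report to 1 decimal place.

W = 10 Wi / √P80 − 10 Wi / √F80
W_Bond = W / EF = 6.366 / 0.95 = 6.7011 kWh/t
⇒ 1/√P80 = W_Bond/(10·Wi) + 1/√F80
  = 6.7011/(10·10.6) + 1/√8836 = 0.063217 + 0.010638 = 0.073856
P80 = (1/0.073856)² = 13.5399² = 183.33 µm

P80 = 183.3 µm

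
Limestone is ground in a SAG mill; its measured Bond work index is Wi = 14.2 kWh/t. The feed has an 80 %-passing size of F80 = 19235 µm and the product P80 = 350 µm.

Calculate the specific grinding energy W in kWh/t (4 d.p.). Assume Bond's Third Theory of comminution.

W = 6.5664 kWh/t

W = 10·Wi·(P80^(-½) − F80^(-½))
1/√350 = 0.053452;  1/√19235 = 0.007210
W = 10·14.2·(0.053452 − 0.007210) = 6.5664 kWh/t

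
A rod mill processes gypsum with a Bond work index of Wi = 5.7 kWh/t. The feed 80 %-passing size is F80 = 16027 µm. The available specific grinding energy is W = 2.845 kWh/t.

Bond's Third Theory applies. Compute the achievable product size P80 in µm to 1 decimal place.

W = 10 Wi (1/√P80 − 1/√F80)  [Bond]
P80^-0.5 = F80^-0.5 + W/(10 Wi)
  = 2.8450/(10·5.7) + 1/√16027 = 0.049912 + 0.007899 = 0.057811
P80 = (1/0.057811)² = 17.2977² = 299.21 µm

P80 = 299.2 µm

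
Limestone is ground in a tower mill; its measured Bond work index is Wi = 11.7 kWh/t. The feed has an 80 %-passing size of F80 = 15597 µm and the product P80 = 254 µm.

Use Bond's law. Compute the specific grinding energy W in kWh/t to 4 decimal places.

W = 10 Wi / √P80 − 10 Wi / √F80
1/√254 = 0.062746;  1/√15597 = 0.008007
W = 10·11.7·(0.062746 − 0.008007) = 6.4044 kWh/t

W = 6.4044 kWh/t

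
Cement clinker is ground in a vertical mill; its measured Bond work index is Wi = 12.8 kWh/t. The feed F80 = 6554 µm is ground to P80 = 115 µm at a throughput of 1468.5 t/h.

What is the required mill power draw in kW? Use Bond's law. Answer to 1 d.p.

W = 10 Wi / √P80 − 10 Wi / √F80
W = 10·12.8·(1/√115 − 1/√6554) = 10·12.8·(0.080898) = 10.3550 kWh/t
P_mill = W·ṁ = 10.3550·1468.5 = 15206.3 kW

P = 15206.3 kW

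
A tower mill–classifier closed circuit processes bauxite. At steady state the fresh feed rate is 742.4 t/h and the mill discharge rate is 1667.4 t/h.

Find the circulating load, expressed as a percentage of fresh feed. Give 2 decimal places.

Discharge = new feed + return, hence
R = M − F = 1667.4 − 742.4 = 925.0 t/h
CL = 100·R/F = 100·925.0/742.4 = 124.60 %

CL = 124.60 %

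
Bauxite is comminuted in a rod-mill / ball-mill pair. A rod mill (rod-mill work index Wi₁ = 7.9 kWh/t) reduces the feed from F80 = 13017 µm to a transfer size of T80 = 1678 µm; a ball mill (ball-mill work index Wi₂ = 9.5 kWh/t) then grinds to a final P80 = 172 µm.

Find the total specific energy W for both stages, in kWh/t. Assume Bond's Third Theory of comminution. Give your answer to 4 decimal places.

W = 6.1607 kWh/t

W = 10·Wi·(P80^(-½) − F80^(-½))
Stage 1 (13017→1678 µm, Wi₁=7.9): W₁ = 10·7.9·(0.024412 − 0.008765) = 1.2361 kWh/t
Stage 2 (1678→172 µm, Wi₂=9.5): W₂ = 10·9.5·(0.076249 − 0.024412) = 4.9245 kWh/t
W = W₁ + W₂ = 1.2361 + 4.9245 = 6.1607 kWh/t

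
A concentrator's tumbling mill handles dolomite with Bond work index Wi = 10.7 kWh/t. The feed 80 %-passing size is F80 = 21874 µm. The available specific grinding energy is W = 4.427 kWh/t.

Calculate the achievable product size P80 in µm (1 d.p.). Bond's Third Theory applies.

P80 = 431.6 µm

Bond: W = 10·Wi·(1/√P80 − 1/√F80)
⇒ 1/√P80 = W/(10·Wi) + 1/√F80
  = 4.4270/(10·10.7) + 1/√21874 = 0.041374 + 0.006761 = 0.048135
P80 = (1/0.048135)² = 20.7748² = 431.59 µm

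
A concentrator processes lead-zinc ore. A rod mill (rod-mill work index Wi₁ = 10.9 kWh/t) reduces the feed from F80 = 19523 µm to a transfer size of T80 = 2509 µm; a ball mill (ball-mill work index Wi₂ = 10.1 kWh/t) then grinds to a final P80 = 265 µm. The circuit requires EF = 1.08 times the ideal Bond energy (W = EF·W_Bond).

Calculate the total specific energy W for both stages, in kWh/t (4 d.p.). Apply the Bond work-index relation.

W = 10 Wi / √P80 − 10 Wi / √F80
Stage 1 (19523→2509 µm, Wi₁=10.9): W₁ = 10·10.9·(0.019964 − 0.007157) = 1.3960 kWh/t
Stage 2 (2509→265 µm, Wi₂=10.1): W₂ = 10·10.1·(0.061430 − 0.019964) = 4.1880 kWh/t
W = W₁ + W₂ = 1.3960 + 4.1880 = 5.5840 kWh/t
W_actual = 1.08 × 5.5840 = 6.0307 kWh/t

W = 6.0307 kWh/t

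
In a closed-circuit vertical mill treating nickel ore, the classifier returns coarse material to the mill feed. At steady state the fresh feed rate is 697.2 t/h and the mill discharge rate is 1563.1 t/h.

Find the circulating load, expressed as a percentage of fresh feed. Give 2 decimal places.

CL = 124.20 %

Discharge = new feed + return, hence
R = M − F = 1563.1 − 697.2 = 865.9 t/h
CL = 100·R/F = 100·865.9/697.2 = 124.20 %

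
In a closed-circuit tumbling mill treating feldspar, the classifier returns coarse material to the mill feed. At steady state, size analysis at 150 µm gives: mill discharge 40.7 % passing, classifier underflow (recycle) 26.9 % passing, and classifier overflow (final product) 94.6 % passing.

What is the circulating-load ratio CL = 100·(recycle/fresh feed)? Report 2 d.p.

Two-product formula at 150 µm:
r = (o − d)/(d − u)
r = (94.6 − 40.7)/(40.7 − 26.9) = 53.9/13.8 = 3.9058
CL = 100·r = 390.58 %

CL = 390.58 %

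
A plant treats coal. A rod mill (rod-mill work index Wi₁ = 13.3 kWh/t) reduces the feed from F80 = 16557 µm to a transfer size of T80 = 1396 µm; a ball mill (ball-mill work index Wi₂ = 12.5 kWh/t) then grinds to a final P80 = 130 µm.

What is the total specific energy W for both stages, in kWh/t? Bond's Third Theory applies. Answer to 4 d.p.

W = 10.1437 kWh/t

W = 10·Wi·[P80^(−½) − F80^(−½)]
Stage 1 (16557→1396 µm, Wi₁=13.3): W₁ = 10·13.3·(0.026764 − 0.007772) = 2.5260 kWh/t
Stage 2 (1396→130 µm, Wi₂=12.5): W₂ = 10·12.5·(0.087706 − 0.026764) = 7.6177 kWh/t
W = W₁ + W₂ = 2.5260 + 7.6177 = 10.1437 kWh/t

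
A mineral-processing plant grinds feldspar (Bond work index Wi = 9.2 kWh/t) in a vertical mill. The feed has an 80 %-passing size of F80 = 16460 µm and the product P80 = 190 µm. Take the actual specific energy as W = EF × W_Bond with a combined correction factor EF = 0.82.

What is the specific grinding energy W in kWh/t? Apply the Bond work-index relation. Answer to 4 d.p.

Bond:  W = 10 Wi (1/√P − 1/√F)
1/√190 = 0.072548;  1/√16460 = 0.007794
W = 10·9.2·(0.072548 − 0.007794) = 5.9573 kWh/t
With EF = 0.82: W = 5.9573·0.82 = 4.8850 kWh/t

W = 4.8850 kWh/t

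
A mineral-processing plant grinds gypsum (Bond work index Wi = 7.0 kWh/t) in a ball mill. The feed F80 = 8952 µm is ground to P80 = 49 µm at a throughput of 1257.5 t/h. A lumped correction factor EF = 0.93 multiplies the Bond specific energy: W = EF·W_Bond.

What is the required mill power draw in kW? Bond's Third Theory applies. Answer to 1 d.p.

W = 10 Wi (P80^-0.5 − F80^-0.5)
W = 10·7.0·(1/√49 − 1/√8952) = 10·7.0·(0.132288) = 9.2602 kWh/t
W_actual = 0.93 × 9.2602 = 8.6119 kWh/t
Mill draw = 8.6119 × 1257.5 = 10829.5 kW

P = 10829.5 kW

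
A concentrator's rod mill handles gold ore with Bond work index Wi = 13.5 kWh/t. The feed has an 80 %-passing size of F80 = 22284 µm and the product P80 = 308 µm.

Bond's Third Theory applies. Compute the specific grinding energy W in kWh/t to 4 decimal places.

W = 10 Wi (P80^-0.5 − F80^-0.5)
1/√308 = 0.056980;  1/√22284 = 0.006699
W = 10·13.5·(0.056980 − 0.006699) = 6.7880 kWh/t

W = 6.7880 kWh/t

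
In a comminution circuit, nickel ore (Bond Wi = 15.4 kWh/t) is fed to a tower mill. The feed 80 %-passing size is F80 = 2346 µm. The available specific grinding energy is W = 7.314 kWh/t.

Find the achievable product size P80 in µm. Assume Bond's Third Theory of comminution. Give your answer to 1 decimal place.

P80 = 215.4 µm

W = 10 Wi (P80^-0.5 − F80^-0.5)
1/√P80 = 1/√F80 + W/(10·Wi)
  = 7.3140/(10·15.4) + 1/√2346 = 0.047494 + 0.020646 = 0.068140
P80 = (1/0.068140)² = 14.6758² = 215.38 µm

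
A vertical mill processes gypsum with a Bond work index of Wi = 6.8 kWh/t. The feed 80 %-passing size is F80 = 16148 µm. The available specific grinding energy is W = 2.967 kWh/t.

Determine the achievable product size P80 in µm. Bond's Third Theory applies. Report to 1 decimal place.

P80 = 377.0 µm

W_Bond = 10·Wi·(1/√P₈₀ − 1/√F₈₀)
1/√P80 = 1/√F80 + W/(10·Wi)
  = 2.9670/(10·6.8) + 1/√16148 = 0.043632 + 0.007869 = 0.051502
P80 = (1/0.051502)² = 19.4168² = 377.01 µm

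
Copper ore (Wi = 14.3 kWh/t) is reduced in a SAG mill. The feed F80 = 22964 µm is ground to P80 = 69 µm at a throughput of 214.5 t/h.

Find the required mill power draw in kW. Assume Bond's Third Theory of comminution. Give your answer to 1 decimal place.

W = 10·Wi·(P80^(-½) − F80^(-½))
W = 10·14.3·(1/√69 − 1/√22964) = 10·14.3·(0.113787) = 16.2715 kWh/t
Power = W × throughput = 16.2715 kWh/t × 214.5 t/h = 3490.2 kW

P = 3490.2 kW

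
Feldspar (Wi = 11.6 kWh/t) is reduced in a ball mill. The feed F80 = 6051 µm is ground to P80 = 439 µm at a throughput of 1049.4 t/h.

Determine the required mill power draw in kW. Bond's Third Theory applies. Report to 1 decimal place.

P = 4245.0 kW

W = 10·Wi·[P80^(−½) − F80^(−½)]
W = 10·11.6·(1/√439 − 1/√6051) = 10·11.6·(0.034872) = 4.0451 kWh/t
Mill draw = 4.0451 × 1049.4 = 4245.0 kW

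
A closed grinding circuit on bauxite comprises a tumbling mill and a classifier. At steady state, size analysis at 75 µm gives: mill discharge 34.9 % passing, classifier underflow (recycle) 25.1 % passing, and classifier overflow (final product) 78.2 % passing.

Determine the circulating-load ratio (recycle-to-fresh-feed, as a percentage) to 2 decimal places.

Two-product formula at 75 µm:
Fd + Rd = Ru + Fo ⇒ R/F = (o−d)/(d−u)
r = (78.2 − 34.9)/(34.9 − 25.1) = 43.3/9.8 = 4.4184
CL = 100·r = 441.84 %

CL = 441.84 %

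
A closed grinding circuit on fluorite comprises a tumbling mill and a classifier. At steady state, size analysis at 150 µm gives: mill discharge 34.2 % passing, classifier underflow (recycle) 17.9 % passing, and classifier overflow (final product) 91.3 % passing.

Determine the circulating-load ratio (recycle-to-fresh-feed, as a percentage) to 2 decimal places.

CL = 350.31 %

Mass balance on the −150 µm fraction:
r = (o − d)/(d − u)
r = (91.3 − 34.2)/(34.2 − 17.9) = 57.1/16.3 = 3.5031
CL = 100·r = 350.31 %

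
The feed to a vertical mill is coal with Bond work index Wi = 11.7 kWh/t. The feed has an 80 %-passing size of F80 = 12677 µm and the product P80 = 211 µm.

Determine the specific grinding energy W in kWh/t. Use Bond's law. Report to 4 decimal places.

W = 7.0155 kWh/t

W_Bond = 10·Wi·(1/√P₈₀ − 1/√F₈₀)
1/√211 = 0.068843;  1/√12677 = 0.008882
W = 10·11.7·(0.068843 − 0.008882) = 7.0155 kWh/t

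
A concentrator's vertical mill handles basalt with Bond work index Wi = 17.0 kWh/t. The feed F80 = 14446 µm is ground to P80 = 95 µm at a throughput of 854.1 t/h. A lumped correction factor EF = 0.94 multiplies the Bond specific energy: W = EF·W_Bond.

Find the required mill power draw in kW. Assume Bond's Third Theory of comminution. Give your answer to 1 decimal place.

Bond: W = 10·Wi·(1/√P80 − 1/√F80)
W = 10·17.0·(1/√95 − 1/√14446) = 10·17.0·(0.094278) = 16.0272 kWh/t
W_actual = 0.94 × 16.0272 = 15.0656 kWh/t
P_mill = W·ṁ = 15.0656·854.1 = 12867.5 kW

P = 12867.5 kW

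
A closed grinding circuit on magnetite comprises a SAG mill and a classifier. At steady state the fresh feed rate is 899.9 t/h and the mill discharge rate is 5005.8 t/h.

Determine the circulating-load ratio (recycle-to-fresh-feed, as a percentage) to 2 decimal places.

CL = 456.26 %

Discharge = new feed + return, hence
R = M − F = 5005.8 − 899.9 = 4105.9 t/h
CL = 100·R/F = 100·4105.9/899.9 = 456.26 %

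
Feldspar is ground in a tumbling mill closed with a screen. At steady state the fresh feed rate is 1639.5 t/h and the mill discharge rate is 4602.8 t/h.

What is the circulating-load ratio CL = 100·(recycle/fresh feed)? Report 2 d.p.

Mill node: discharge = fresh + recycle.
R = M − F = 4602.8 − 1639.5 = 2963.3 t/h
CL = 100·R/F = 100·2963.3/1639.5 = 180.74 %

CL = 180.74 %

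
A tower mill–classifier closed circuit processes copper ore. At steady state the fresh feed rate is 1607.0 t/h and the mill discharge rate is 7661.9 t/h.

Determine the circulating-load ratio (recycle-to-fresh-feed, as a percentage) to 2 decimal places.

Steady state: M = F + R.
R = M − F = 7661.9 − 1607.0 = 6054.9 t/h
CL = 100·R/F = 100·6054.9/1607.0 = 376.78 %

CL = 376.78 %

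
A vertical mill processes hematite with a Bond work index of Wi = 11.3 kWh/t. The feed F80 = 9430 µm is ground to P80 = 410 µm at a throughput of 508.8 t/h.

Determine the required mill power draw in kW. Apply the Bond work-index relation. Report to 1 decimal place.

W = 10 Wi (1/√P80 − 1/√F80)  [Bond]
W = 10·11.3·(1/√410 − 1/√9430) = 10·11.3·(0.039089) = 4.4170 kWh/t
Power = W × throughput = 4.4170 kWh/t × 508.8 t/h = 2247.4 kW

P = 2247.4 kW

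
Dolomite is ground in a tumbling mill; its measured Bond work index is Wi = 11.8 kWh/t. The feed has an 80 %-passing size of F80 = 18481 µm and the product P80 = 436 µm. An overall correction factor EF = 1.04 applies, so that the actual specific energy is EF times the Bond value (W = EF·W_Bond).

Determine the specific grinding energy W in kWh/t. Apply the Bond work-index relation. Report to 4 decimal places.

W_Bond = 10·Wi·(1/√P₈₀ − 1/√F₈₀)
1/√436 = 0.047891;  1/√18481 = 0.007356
W = 10·11.8·(0.047891 − 0.007356) = 4.7832 kWh/t
Corrected W = EF·W_Bond = 1.04·4.7832 = 4.9745 kWh/t

W = 4.9745 kWh/t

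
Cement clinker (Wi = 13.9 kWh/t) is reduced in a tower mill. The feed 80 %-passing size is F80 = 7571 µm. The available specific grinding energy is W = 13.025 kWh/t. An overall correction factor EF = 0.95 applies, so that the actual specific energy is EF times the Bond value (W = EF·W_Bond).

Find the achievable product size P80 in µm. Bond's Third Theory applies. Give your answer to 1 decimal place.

P80 = 82.5 µm

W = 10·Wi·(P80^(-½) − F80^(-½))
W_Bond = W / EF = 13.025 / 0.95 = 13.7105 kWh/t
P80^(−½) = W_Bond/(10 Wi) + F80^(−½)
  = 13.7105/(10·13.9) + 1/√7571 = 0.098637 + 0.011493 = 0.110130
P80 = (1/0.110130)² = 9.0802² = 82.45 µm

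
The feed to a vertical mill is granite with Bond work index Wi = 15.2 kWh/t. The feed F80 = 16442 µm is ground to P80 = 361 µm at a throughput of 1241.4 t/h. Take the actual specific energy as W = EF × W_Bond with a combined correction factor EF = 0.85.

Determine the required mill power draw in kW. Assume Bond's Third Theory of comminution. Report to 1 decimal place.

P = 7190.7 kW

W = 10·Wi·(P80^(-½) − F80^(-½))
W = 10·15.2·(1/√361 − 1/√16442) = 10·15.2·(0.044833) = 6.8146 kWh/t
W_actual = 0.85 × 6.8146 = 5.7924 kWh/t
Power = W × throughput = 5.7924 kWh/t × 1241.4 t/h = 7190.7 kW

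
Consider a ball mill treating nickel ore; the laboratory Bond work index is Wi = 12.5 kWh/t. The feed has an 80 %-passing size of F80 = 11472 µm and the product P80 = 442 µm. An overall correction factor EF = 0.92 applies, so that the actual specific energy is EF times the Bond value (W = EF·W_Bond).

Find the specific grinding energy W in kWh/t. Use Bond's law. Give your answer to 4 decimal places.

W = 4.3963 kWh/t

W = 10·Wi·[P80^(−½) − F80^(−½)]
1/√442 = 0.047565;  1/√11472 = 0.009336
W = 10·12.5·(0.047565 − 0.009336) = 4.7786 kWh/t
Apply correction: 4.7786 × 0.92 = 4.3963 kWh/t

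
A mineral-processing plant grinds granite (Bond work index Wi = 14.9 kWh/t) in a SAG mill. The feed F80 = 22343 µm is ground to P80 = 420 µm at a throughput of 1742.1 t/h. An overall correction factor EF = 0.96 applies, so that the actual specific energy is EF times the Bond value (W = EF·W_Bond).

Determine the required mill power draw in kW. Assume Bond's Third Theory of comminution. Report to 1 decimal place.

P = 10492.1 kW

W = 10 Wi (1/√P80 − 1/√F80)  [Bond]
W = 10·14.9·(1/√420 − 1/√22343) = 10·14.9·(0.042105) = 6.2736 kWh/t
Apply correction: 6.2736 × 0.96 = 6.0227 kWh/t
Mill draw = 6.0227 × 1742.1 = 10492.1 kW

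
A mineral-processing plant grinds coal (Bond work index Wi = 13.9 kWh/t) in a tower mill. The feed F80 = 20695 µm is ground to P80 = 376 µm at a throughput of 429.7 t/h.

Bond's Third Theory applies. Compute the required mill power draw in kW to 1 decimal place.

W = 10 Wi (1/√P80 − 1/√F80)  [Bond]
W = 10·13.9·(1/√376 − 1/√20695) = 10·13.9·(0.044620) = 6.2021 kWh/t
P_mill = W·ṁ = 6.2021·429.7 = 2665.1 kW

P = 2665.1 kW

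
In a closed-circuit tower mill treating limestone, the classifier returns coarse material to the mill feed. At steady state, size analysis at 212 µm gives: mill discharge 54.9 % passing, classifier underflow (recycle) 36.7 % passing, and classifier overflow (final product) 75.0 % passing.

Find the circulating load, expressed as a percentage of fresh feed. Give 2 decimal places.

Mass balance on the −212 µm fraction:
(1+r)·d = r·u + o ⇒ r = (o−d)/(d−u)
r = (75.0 − 54.9)/(54.9 − 36.7) = 20.1/18.2 = 1.1044
CL = 100·r = 110.44 %

CL = 110.44 %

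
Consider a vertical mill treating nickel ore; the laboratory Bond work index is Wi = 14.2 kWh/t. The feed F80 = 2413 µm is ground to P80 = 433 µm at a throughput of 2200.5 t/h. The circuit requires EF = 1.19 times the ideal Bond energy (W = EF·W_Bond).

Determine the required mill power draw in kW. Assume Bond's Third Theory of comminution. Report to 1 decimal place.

P = 10299.8 kW

Bond: W = 10·Wi·(1/√P80 − 1/√F80)
W = 10·14.2·(1/√433 − 1/√2413) = 10·14.2·(0.027700) = 3.9333 kWh/t
Apply correction: 3.9333 × 1.19 = 4.6807 kWh/t
Power = W × throughput = 4.6807 kWh/t × 2200.5 t/h = 10299.8 kW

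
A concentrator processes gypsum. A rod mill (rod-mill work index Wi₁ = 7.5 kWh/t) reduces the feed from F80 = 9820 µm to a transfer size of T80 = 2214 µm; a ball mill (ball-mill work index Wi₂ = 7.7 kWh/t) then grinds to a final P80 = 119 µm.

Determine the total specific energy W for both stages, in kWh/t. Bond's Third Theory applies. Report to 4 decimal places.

W = 6.2592 kWh/t

W = 10 Wi (1/√P80 − 1/√F80)  [Bond]
Stage 1 (9820→2214 µm, Wi₁=7.5): W₁ = 10·7.5·(0.021253 − 0.010091) = 0.8371 kWh/t
Stage 2 (2214→119 µm, Wi₂=7.7): W₂ = 10·7.7·(0.091670 − 0.021253) = 5.4221 kWh/t
W = W₁ + W₂ = 0.8371 + 5.4221 = 6.2592 kWh/t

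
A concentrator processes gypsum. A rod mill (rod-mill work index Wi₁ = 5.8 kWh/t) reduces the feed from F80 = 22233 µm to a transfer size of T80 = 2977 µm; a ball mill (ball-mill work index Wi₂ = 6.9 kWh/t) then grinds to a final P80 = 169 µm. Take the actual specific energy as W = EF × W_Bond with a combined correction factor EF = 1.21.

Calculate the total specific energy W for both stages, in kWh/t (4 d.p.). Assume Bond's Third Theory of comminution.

Bond: W = 10·Wi·(1/√P80 − 1/√F80)
Stage 1 (22233→2977 µm, Wi₁=5.8): W₁ = 10·5.8·(0.018328 − 0.006707) = 0.6740 kWh/t
Stage 2 (2977→169 µm, Wi₂=6.9): W₂ = 10·6.9·(0.076923 − 0.018328) = 4.0431 kWh/t
W = W₁ + W₂ = 0.6740 + 4.0431 = 4.7171 kWh/t
W_actual = 1.21 × 4.7171 = 5.7077 kWh/t

W = 5.7077 kWh/t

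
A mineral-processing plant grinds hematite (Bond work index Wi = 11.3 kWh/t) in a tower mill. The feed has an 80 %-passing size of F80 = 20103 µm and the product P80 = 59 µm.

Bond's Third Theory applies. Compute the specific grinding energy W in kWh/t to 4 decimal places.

W = 10 Wi / √P80 − 10 Wi / √F80
1/√59 = 0.130189;  1/√20103 = 0.007053
W = 10·11.3·(0.130189 − 0.007053) = 13.9144 kWh/t

W = 13.9144 kWh/t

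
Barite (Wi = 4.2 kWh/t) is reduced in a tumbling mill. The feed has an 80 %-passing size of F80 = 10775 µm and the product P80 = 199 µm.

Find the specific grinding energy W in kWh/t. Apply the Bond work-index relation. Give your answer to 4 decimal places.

W = 2.5727 kWh/t

W_Bond = 10·Wi·(1/√P₈₀ − 1/√F₈₀)
1/√199 = 0.070888;  1/√10775 = 0.009634
W = 10·4.2·(0.070888 − 0.009634) = 2.5727 kWh/t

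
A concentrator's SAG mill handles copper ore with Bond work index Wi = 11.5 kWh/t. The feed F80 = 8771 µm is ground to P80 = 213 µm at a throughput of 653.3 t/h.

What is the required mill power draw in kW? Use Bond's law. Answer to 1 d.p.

W = 10 Wi (1/√P80 − 1/√F80)  [Bond]
W = 10·11.5·(1/√213 − 1/√8771) = 10·11.5·(0.057841) = 6.6517 kWh/t
P = W·T = 6.6517·653.3 = 4345.6 kW

P = 4345.6 kW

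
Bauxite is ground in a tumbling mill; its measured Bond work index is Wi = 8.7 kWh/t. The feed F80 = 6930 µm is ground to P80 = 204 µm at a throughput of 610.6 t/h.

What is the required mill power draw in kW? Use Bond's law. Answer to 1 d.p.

P = 3081.2 kW

W = 10·Wi·[P80^(−½) − F80^(−½)]
W = 10·8.7·(1/√204 − 1/√6930) = 10·8.7·(0.058002) = 5.0461 kWh/t
P_mill = W·ṁ = 5.0461·610.6 = 3081.2 kW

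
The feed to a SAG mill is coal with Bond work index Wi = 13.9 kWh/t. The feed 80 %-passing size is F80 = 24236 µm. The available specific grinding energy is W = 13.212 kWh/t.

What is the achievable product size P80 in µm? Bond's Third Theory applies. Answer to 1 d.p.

W = 10 Wi / √P80 − 10 Wi / √F80
⇒ 1/√P80 = W/(10 Wi) + 1/√F80
  = 13.2120/(10·13.9) + 1/√24236 = 0.095050 + 0.006423 = 0.101474
P80 = (1/0.101474)² = 9.8548² = 97.12 µm

P80 = 97.1 µm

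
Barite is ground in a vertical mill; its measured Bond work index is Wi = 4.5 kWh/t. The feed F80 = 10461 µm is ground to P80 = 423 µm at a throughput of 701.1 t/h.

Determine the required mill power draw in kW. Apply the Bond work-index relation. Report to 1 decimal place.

P = 1225.5 kW

W_Bond = 10·Wi·(1/√P₈₀ − 1/√F₈₀)
W = 10·4.5·(1/√423 − 1/√10461) = 10·4.5·(0.038844) = 1.7480 kWh/t
Power = W × throughput = 1.7480 kWh/t × 701.1 t/h = 1225.5 kW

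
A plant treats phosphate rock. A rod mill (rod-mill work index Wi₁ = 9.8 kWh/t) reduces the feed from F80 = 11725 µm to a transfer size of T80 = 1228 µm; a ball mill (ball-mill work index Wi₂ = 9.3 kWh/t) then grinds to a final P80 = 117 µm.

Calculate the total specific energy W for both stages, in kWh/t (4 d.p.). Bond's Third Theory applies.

W = 10 Wi (1/√P80 − 1/√F80)  [Bond]
Stage 1 (11725→1228 µm, Wi₁=9.8): W₁ = 10·9.8·(0.028537 − 0.009235) = 1.8915 kWh/t
Stage 2 (1228→117 µm, Wi₂=9.3): W₂ = 10·9.3·(0.092450 − 0.028537) = 5.9440 kWh/t
W = W₁ + W₂ = 1.8915 + 5.9440 = 7.8355 kWh/t

W = 7.8355 kWh/t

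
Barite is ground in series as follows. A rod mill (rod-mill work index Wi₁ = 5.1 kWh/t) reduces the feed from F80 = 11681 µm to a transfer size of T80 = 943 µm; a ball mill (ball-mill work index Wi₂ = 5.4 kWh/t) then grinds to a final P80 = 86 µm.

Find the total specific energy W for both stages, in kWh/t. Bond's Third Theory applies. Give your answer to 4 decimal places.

W = 10·Wi·[P80^(−½) − F80^(−½)]
Stage 1 (11681→943 µm, Wi₁=5.1): W₁ = 10·5.1·(0.032564 − 0.009253) = 1.1889 kWh/t
Stage 2 (943→86 µm, Wi₂=5.4): W₂ = 10·5.4·(0.107833 − 0.032564) = 4.0645 kWh/t
W = W₁ + W₂ = 1.1889 + 4.0645 = 5.2534 kWh/t

W = 5.2534 kWh/t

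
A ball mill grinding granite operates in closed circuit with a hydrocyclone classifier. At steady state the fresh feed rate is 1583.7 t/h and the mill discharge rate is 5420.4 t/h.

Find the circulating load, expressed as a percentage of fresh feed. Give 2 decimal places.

CL = 242.26 %

Mill node: discharge = fresh + recycle.
R = M − F = 5420.4 − 1583.7 = 3836.7 t/h
CL = 100·R/F = 100·3836.7/1583.7 = 242.26 %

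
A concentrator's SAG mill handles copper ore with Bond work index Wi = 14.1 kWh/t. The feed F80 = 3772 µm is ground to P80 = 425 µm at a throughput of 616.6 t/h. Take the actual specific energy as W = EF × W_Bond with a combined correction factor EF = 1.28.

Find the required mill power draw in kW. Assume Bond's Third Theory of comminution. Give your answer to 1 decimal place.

W = 10 Wi / √P80 − 10 Wi / √F80
W = 10·14.1·(1/√425 − 1/√3772) = 10·14.1·(0.032225) = 4.5437 kWh/t
Apply correction: 4.5437 × 1.28 = 5.8159 kWh/t
P_mill = W·ṁ = 5.8159·616.6 = 3586.1 kW

P = 3586.1 kW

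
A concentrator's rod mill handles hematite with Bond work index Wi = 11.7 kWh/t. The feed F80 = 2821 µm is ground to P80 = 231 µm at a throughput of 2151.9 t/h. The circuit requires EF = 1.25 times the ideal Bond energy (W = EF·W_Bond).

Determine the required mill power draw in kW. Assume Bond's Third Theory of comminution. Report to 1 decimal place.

P = 14781.4 kW

W_Bond = 10·Wi·(1/√P₈₀ − 1/√F₈₀)
W = 10·11.7·(1/√231 − 1/√2821) = 10·11.7·(0.046967) = 5.4952 kWh/t
Apply correction: 5.4952 × 1.25 = 6.8690 kWh/t
P = W·T = 6.8690·2151.9 = 14781.4 kW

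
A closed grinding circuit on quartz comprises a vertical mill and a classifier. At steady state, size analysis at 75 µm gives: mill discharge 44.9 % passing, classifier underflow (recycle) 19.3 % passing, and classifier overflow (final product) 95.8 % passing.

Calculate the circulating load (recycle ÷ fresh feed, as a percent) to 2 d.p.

Balance %-passing 75 µm (r = R/F):
Fd + Rd = Ru + Fo ⇒ R/F = (o−d)/(d−u)
r = (95.8 − 44.9)/(44.9 − 19.3) = 50.9/25.6 = 1.9883
CL = 100·r = 198.83 %

CL = 198.83 %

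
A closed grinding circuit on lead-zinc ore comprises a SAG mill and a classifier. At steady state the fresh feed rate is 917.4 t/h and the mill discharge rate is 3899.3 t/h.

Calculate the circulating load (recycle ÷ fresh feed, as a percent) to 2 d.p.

Steady state: M = F + R.
R = M − F = 3899.3 − 917.4 = 2981.9 t/h
CL = 100·R/F = 100·2981.9/917.4 = 325.04 %

CL = 325.04 %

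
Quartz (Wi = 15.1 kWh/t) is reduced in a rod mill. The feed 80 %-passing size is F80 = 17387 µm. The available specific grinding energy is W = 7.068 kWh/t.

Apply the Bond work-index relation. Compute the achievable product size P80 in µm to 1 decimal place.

W = 10·Wi·(P80^(-½) − F80^(-½))
P80^(−½) = W/(10 Wi) + F80^(−½)
  = 7.0680/(10·15.1) + 1/√17387 = 0.046808 + 0.007584 = 0.054392
P80 = (1/0.054392)² = 18.3851² = 338.01 µm

P80 = 338.0 µm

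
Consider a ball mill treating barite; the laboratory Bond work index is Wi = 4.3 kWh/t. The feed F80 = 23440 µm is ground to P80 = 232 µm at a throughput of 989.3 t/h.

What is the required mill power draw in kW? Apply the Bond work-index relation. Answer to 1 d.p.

W = 10·Wi·(P80^(-½) − F80^(-½))
W = 10·4.3·(1/√232 − 1/√23440) = 10·4.3·(0.059122) = 2.5422 kWh/t
Power = W × throughput = 2.5422 kWh/t × 989.3 t/h = 2515.0 kW

P = 2515.0 kW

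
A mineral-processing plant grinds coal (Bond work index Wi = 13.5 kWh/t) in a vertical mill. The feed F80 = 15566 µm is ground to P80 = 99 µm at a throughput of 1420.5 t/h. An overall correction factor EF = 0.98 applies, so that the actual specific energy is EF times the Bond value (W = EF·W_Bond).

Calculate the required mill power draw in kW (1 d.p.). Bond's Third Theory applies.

W_Bond = 10·Wi·(1/√P₈₀ − 1/√F₈₀)
W = 10·13.5·(1/√99 − 1/√15566) = 10·13.5·(0.092489) = 12.4860 kWh/t
Corrected W = EF·W_Bond = 0.98·12.4860 = 12.2362 kWh/t
P = W·T = 12.2362·1420.5 = 17381.6 kW

P = 17381.6 kW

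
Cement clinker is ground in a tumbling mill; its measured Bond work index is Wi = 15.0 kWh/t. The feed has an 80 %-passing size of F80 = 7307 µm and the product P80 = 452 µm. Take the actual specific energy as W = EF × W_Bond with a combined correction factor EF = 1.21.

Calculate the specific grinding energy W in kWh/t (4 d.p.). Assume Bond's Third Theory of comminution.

W = 10·Wi·[P80^(−½) − F80^(−½)]
1/√452 = 0.047036;  1/√7307 = 0.011699
W = 10·15.0·(0.047036 − 0.011699) = 5.3006 kWh/t
Apply correction: 5.3006 × 1.21 = 6.4138 kWh/t

W = 6.4138 kWh/t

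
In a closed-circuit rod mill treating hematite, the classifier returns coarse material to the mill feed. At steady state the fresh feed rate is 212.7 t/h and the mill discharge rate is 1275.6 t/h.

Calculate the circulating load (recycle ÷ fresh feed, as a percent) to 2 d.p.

M = F + R at steady state, so:
R = M − F = 1275.6 − 212.7 = 1062.9 t/h
CL = 100·R/F = 100·1062.9/212.7 = 499.72 %

CL = 499.72 %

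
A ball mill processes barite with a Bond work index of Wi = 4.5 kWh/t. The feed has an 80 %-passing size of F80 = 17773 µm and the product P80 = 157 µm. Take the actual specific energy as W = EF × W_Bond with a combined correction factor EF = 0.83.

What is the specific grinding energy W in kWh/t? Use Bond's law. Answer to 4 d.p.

W = 2.7007 kWh/t

W = 10·Wi·(P80^(-½) − F80^(-½))
1/√157 = 0.079809;  1/√17773 = 0.007501
W = 10·4.5·(0.079809 − 0.007501) = 3.2538 kWh/t
W_actual = 0.83 × 3.2538 = 2.7007 kWh/t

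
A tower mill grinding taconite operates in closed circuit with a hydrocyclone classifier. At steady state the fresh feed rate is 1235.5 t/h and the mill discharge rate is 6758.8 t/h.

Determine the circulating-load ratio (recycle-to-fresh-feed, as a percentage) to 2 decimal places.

CL = 447.05 %

M = F + R at steady state, so:
R = M − F = 6758.8 − 1235.5 = 5523.3 t/h
CL = 100·R/F = 100·5523.3/1235.5 = 447.05 %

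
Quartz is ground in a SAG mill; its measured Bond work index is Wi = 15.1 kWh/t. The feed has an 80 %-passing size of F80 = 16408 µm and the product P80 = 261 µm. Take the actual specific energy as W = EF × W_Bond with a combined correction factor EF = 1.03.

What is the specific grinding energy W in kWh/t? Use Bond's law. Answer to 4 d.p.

W = 10 Wi (P80^-0.5 − F80^-0.5)
1/√261 = 0.061898;  1/√16408 = 0.007807
W = 10·15.1·(0.061898 − 0.007807) = 8.1678 kWh/t
Apply correction: 8.1678 × 1.03 = 8.4129 kWh/t

W = 8.4129 kWh/t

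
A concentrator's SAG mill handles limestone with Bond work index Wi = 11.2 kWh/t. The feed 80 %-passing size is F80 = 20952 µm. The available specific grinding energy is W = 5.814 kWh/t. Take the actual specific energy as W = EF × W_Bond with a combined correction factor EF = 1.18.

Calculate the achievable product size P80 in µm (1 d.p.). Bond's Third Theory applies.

P80 = 386.0 µm

W_Bond = 10·Wi·(1/√P₈₀ − 1/√F₈₀)
W_Bond = W / EF = 5.814 / 1.18 = 4.9271 kWh/t
1/√P80 = 1/√F80 + W_Bond/(10·Wi)
  = 4.9271/(10·11.2) + 1/√20952 = 0.043992 + 0.006909 = 0.050901
P80 = (1/0.050901)² = 19.6461² = 385.97 µm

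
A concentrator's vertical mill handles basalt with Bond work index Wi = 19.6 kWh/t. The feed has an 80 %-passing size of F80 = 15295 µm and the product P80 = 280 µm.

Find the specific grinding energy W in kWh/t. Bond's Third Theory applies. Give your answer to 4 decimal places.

W = 10.1284 kWh/t

Bond:  W = 10 Wi (1/√P − 1/√F)
1/√280 = 0.059761;  1/√15295 = 0.008086
W = 10·19.6·(0.059761 − 0.008086) = 10.1284 kWh/t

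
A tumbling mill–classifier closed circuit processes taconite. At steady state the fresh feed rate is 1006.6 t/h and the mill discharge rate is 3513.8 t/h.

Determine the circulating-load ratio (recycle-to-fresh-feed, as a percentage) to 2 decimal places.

CL = 249.08 %

Discharge = new feed + return, hence
R = M − F = 3513.8 − 1006.6 = 2507.2 t/h
CL = 100·R/F = 100·2507.2/1006.6 = 249.08 %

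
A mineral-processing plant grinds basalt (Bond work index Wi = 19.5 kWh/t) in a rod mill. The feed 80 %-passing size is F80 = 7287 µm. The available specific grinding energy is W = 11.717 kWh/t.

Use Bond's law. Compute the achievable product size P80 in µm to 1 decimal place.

P80 = 194.0 µm

Bond:  W = 10 Wi (1/√P − 1/√F)
P80^-0.5 = F80^-0.5 + W/(10 Wi)
  = 11.7170/(10·19.5) + 1/√7287 = 0.060087 + 0.011715 = 0.071802
P80 = (1/0.071802)² = 13.9272² = 193.97 µm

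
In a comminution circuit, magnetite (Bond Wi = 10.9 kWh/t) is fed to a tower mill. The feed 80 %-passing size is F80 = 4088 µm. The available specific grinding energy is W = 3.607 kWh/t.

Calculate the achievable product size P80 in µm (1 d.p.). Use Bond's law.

W = 10·Wi·[P80^(−½) − F80^(−½)]
P80^(−½) = W/(10 Wi) + F80^(−½)
  = 3.6070/(10·10.9) + 1/√4088 = 0.033092 + 0.015640 = 0.048732
P80 = (1/0.048732)² = 20.5204² = 421.09 µm

P80 = 421.1 µm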